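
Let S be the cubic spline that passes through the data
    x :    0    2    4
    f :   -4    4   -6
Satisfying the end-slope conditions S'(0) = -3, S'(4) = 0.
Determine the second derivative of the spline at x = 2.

-15

With M_i denoting the second derivative at x_i, h_i = 2, 2, and Δ_i = (y_(i+1) − y_i)/h_i = 4, -5:
  2·M_0 + 8·M_1 + 2·M_2 = 6(Δ_1 - Δ_0) = -54
Clamped end conditions give two more equations: 2h_0·M_0 + h_0·M_1 = 6(Δ_0 - S'(0)) = 42 and h_1·M_1 + 2h_1·M_2 = 6(S'(4) - Δ_1) = 30.
Hence M_0 = 18, M_1 = -15, M_2 = 15.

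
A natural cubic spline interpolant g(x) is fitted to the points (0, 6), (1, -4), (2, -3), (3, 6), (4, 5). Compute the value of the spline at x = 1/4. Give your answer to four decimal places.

With M_i denoting the second derivative at x_i, h_i = 1, 1, 1, 1, and Δ_i = (y_(i+1) − y_i)/h_i = -10, 1, 9, -1:
  1·M_0 + 4·M_1 + 1·M_2 = 6(Δ_1 - Δ_0) = 66
  1·M_1 + 4·M_2 + 1·M_3 = 6(Δ_2 - Δ_1) = 48
  1·M_2 + 4·M_3 + 1·M_4 = 6(Δ_3 - Δ_2) = -60
Natural end conditions: M_0 = M_4 = 0.
Forward elimination and back-substitution give M_0 = 0, M_1 = 369/28, M_2 = 93/7, M_3 = -513/28, M_4 = 0.
On [0, 1], g(x) = 6 - 683/56·x + 0·x² + 123/56·x³.
With x = 1/4: g(1/4) = 10699/3584.

2.9852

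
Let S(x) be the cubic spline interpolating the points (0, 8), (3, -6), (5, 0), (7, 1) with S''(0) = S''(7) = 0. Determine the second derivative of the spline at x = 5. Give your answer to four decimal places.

With m_i denoting the second derivative at x_i, h_i = 3, 2, 2, and Δ_i = (y_(i+1) − y_i)/h_i = -14/3, 3, 1/2:
  3·m_0 + 10·m_1 + 2·m_2 = 6(Δ_1 - Δ_0) = 46
  2·m_1 + 8·m_2 + 2·m_3 = 6(Δ_2 - Δ_1) = -15
Natural end conditions: m_0 = m_3 = 0.
Forward elimination and back-substitution give m_0 = 0, m_1 = 199/38, m_2 = -121/38, m_3 = 0.

-3.1842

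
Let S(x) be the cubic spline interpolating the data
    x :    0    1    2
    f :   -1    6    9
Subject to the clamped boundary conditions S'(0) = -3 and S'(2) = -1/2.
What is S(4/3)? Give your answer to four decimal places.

8.0556

Let M_i = S''(x_i). Step sizes h_i = 1, 1; slopes of the chords Δ_i = (y_(i+1) - y_i)/h_i = 7, 3.
  1·M_0 + 4·M_1 + 1·M_2 = 6(Δ_1 - Δ_0) = -24
Clamped end conditions give two more equations: 2h_0·M_0 + h_0·M_1 = 6(Δ_0 - S'(0)) = 60 and h_1·M_1 + 2h_1·M_2 = 6(S'(2) - Δ_1) = -21.
Solving the tridiagonal system: M_0 = 149/4, M_1 = -29/2, M_2 = -13/4.
On [1, 2], S(x) = 6 + 67/8·(x - 1) - 29/4·(x - 1)² + 15/8·(x - 1)³.
With (x - 1) = 1/3: S(4/3) = 145/18.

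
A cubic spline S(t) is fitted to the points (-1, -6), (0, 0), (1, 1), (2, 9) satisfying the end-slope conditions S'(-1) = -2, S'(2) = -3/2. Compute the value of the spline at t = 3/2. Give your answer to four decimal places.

5.9458

Put M_i = S'' at the i-th knot. Here h = (1, 1, 1) and Δ = (6, 1, 8), so the interior equations h_(i-1)·M_(i-1) + 2(h_(i-1)+h_i)·M_i + h_i·M_(i+1) = 6(Δ_i − Δ_(i-1)) read
  1·M_0 + 4·M_1 + 1·M_2 = 6(Δ_1 - Δ_0) = -30
  1·M_1 + 4·M_2 + 1·M_3 = 6(Δ_2 - Δ_1) = 42
Clamped end conditions give two more equations: 2h_0·M_0 + h_0·M_1 = 6(Δ_0 - S'(-1)) = 48 and h_2·M_2 + 2h_2·M_3 = 6(S'(2) - Δ_2) = -57.
Forward elimination and back-substitution give M_0 = 533/15, M_1 = -346/15, M_2 = 401/15, M_3 = -628/15.
On [1, 2], S(t) = 1 + 91/15·(t - 1) + 401/30·(t - 1)² - 343/30·(t - 1)³.
With (t - 1) = 1/2: S(3/2) = 1427/240.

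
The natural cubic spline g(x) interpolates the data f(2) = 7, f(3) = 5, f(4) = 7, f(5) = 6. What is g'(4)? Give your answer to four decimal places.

1.1333

Let m_i = g''(x_i). Step sizes h_i = 1, 1, 1; slopes of the chords Δ_i = (y_(i+1) - y_i)/h_i = -2, 2, -1.
  1·m_0 + 4·m_1 + 1·m_2 = 6(Δ_1 - Δ_0) = 24
  1·m_1 + 4·m_2 + 1·m_3 = 6(Δ_2 - Δ_1) = -18
Natural end conditions: m_0 = m_3 = 0.
Hence m_0 = 0, m_1 = 38/5, m_2 = -32/5, m_3 = 0.
On [4, 5], g'(x) = b_2 + 2c_2·(x - 4) + 3d_2·(x - 4)² with b_2 = Δ_2 - h_2(2m_2 + m_3)/6 = 17/15, c_2 = m_2/2 = -16/5, d_2 = (m_3 - m_2)/(6h_2) = 16/15. So g'(4) = 17/15.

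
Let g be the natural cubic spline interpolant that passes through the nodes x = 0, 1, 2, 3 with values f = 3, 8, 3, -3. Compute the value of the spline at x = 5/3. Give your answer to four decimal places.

Write σ_i for g''(x_i). With h_i = 1, 1, 1 and divided differences Δ_i = 5, -5, -6, the continuity of g' gives the tridiagonal system
  1·σ_0 + 4·σ_1 + 1·σ_2 = 6(Δ_1 - Δ_0) = -60
  1·σ_1 + 4·σ_2 + 1·σ_3 = 6(Δ_2 - Δ_1) = -6
Natural end conditions: σ_0 = σ_3 = 0.
Solving the tridiagonal system: σ_0 = 0, σ_1 = -78/5, σ_2 = 12/5, σ_3 = 0.
On [1, 2], g(x) = 8 - 1/5·(x - 1) - 39/5·(x - 1)² + 3·(x - 1)³.
With (x - 1) = 2/3: g(5/3) = 238/45.

5.2889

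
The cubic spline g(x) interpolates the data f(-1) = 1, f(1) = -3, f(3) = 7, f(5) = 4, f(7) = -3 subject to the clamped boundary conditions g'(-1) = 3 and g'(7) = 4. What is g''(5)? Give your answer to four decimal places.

-3.0357

Put M_i = g'' at the i-th knot. Here h = (2, 2, 2, 2) and Δ = (-2, 5, -3/2, -7/2), so the interior equations h_(i-1)·M_(i-1) + 2(h_(i-1)+h_i)·M_i + h_i·M_(i+1) = 6(Δ_i − Δ_(i-1)) read
  2·M_0 + 8·M_1 + 2·M_2 = 6(Δ_1 - Δ_0) = 42
  2·M_1 + 8·M_2 + 2·M_3 = 6(Δ_2 - Δ_1) = -39
  2·M_2 + 8·M_3 + 2·M_4 = 6(Δ_3 - Δ_2) = -12
Clamped end conditions give two more equations: 2h_0·M_0 + h_0·M_1 = 6(Δ_0 - g'(-1)) = -30 and h_3·M_3 + 2h_3·M_4 = 6(g'(7) - Δ_3) = 45.
Hence M_0 = -701/56, M_1 = 281/28, M_2 = -53/8, M_3 = -85/28, M_4 = 715/56.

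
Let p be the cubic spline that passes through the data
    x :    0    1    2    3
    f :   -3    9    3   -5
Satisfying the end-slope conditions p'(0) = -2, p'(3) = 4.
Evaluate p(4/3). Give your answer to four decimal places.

Let σ_i = p''(x_i). Step sizes h_i = 1, 1, 1; slopes of the chords Δ_i = (y_(i+1) - y_i)/h_i = 12, -6, -8.
  1·σ_0 + 4·σ_1 + 1·σ_2 = 6(Δ_1 - Δ_0) = -108
  1·σ_1 + 4·σ_2 + 1·σ_3 = 6(Δ_2 - Δ_1) = -12
Clamped end conditions give two more equations: 2h_0·σ_0 + h_0·σ_1 = 6(Δ_0 - p'(0)) = 84 and h_2·σ_2 + 2h_2·σ_3 = 6(p'(3) - Δ_2) = 72.
Solving the tridiagonal system: σ_0 = 316/5, σ_1 = -212/5, σ_2 = -8/5, σ_3 = 184/5.
On [1, 2], p(x) = 9 + 42/5·(x - 1) - 106/5·(x - 1)² + 34/5·(x - 1)³.
With (x - 1) = 1/3: p(4/3) = 1309/135.

9.6963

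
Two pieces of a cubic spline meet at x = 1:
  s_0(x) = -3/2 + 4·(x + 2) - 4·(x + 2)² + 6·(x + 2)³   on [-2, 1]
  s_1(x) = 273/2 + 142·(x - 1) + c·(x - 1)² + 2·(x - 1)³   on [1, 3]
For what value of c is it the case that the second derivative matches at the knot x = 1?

50

s_0''(x) = -8 + 36·(x + 2), so s_0''(1) = 100. On the right, s_1''(1) = 2c, so c = 50.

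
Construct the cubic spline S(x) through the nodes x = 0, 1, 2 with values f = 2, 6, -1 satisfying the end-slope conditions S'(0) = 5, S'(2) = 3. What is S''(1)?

-31

With m_i denoting the second derivative at x_i, h_i = 1, 1, and Δ_i = (y_(i+1) − y_i)/h_i = 4, -7:
  1·m_0 + 4·m_1 + 1·m_2 = 6(Δ_1 - Δ_0) = -66
Clamped end conditions give two more equations: 2h_0·m_0 + h_0·m_1 = 6(Δ_0 - S'(0)) = -6 and h_1·m_1 + 2h_1·m_2 = 6(S'(2) - Δ_1) = 60.
Solving the tridiagonal system: m_0 = 25/2, m_1 = -31, m_2 = 91/2.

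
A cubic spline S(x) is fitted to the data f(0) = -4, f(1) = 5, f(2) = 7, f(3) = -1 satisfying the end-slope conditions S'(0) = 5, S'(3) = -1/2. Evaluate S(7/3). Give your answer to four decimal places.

Put σ_i = S'' at the i-th knot. Here h = (1, 1, 1) and Δ = (9, 2, -8), so the interior equations h_(i-1)·σ_(i-1) + 2(h_(i-1)+h_i)·σ_i + h_i·σ_(i+1) = 6(Δ_i − Δ_(i-1)) read
  1·σ_0 + 4·σ_1 + 1·σ_2 = 6(Δ_1 - Δ_0) = -42
  1·σ_1 + 4·σ_2 + 1·σ_3 = 6(Δ_2 - Δ_1) = -60
Clamped end conditions give two more equations: 2h_0·σ_0 + h_0·σ_1 = 6(Δ_0 - S'(0)) = 24 and h_2·σ_2 + 2h_2·σ_3 = 6(S'(3) - Δ_2) = 45.
Solving: σ_0 = 251/15, σ_1 = -142/15, σ_2 = -313/15, σ_3 = 494/15.
On [2, 3], S(x) = 7 - 98/15·(x - 2) - 313/30·(x - 2)² + 269/30·(x - 2)³.
With (x - 2) = 1/3: S(7/3) = 1618/405.

3.9951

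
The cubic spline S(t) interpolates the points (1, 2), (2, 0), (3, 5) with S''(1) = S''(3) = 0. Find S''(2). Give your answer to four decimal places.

10.5000

Let σ_i = S''(x_i). Step sizes h_i = 1, 1; slopes of the chords Δ_i = (y_(i+1) - y_i)/h_i = -2, 5.
  1·σ_0 + 4·σ_1 + 1·σ_2 = 6(Δ_1 - Δ_0) = 42
Natural end conditions: σ_0 = σ_2 = 0.
Forward elimination and back-substitution give σ_0 = 0, σ_1 = 21/2, σ_2 = 0.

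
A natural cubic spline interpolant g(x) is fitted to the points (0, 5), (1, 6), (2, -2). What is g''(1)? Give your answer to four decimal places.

Let σ_i = g''(x_i). Step sizes h_i = 1, 1; slopes of the chords Δ_i = (y_(i+1) - y_i)/h_i = 1, -8.
  1·σ_0 + 4·σ_1 + 1·σ_2 = 6(Δ_1 - Δ_0) = -54
Natural end conditions: σ_0 = σ_2 = 0.
Solving: σ_0 = 0, σ_1 = -27/2, σ_2 = 0.

-13.5000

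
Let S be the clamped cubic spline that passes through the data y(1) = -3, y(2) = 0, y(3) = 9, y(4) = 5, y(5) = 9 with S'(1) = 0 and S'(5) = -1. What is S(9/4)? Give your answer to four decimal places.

Write M_i for S''(x_i). With h_i = 1, 1, 1, 1 and divided differences Δ_i = 3, 9, -4, 4, the continuity of S' gives the tridiagonal system
  1·M_0 + 4·M_1 + 1·M_2 = 6(Δ_1 - Δ_0) = 36
  1·M_1 + 4·M_2 + 1·M_3 = 6(Δ_2 - Δ_1) = -78
  1·M_2 + 4·M_3 + 1·M_4 = 6(Δ_3 - Δ_2) = 48
Clamped end conditions give two more equations: 2h_0·M_0 + h_0·M_1 = 6(Δ_0 - S'(1)) = 18 and h_3·M_3 + 2h_3·M_4 = 6(S'(5) - Δ_3) = -30.
Hence M_0 = 23/28, M_1 = 229/14, M_2 = -121/4, M_3 = 373/14, M_4 = -793/28.
On [2, 3], S(x) = 0 + 481/56·(x - 2) + 229/28·(x - 2)² - 435/56·(x - 2)³.
With (x - 2) = 1/4: S(9/4) = 1299/512.

2.5371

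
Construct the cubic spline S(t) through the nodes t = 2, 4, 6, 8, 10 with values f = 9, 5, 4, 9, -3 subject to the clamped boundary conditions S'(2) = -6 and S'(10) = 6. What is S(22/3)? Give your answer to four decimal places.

With σ_i denoting the second derivative at x_i, h_i = 2, 2, 2, 2, and Δ_i = (y_(i+1) − y_i)/h_i = -2, -1/2, 5/2, -6:
  2·σ_0 + 8·σ_1 + 2·σ_2 = 6(Δ_1 - Δ_0) = 9
  2·σ_1 + 8·σ_2 + 2·σ_3 = 6(Δ_2 - Δ_1) = 18
  2·σ_2 + 8·σ_3 + 2·σ_4 = 6(Δ_3 - Δ_2) = -51
Clamped end conditions give two more equations: 2h_0·σ_0 + h_0·σ_1 = 6(Δ_0 - S'(2)) = 24 and h_3·σ_3 + 2h_3·σ_4 = 6(S'(10) - Δ_3) = 72.
Solving the tridiagonal system: σ_0 = 57/8, σ_1 = -9/4, σ_2 = 51/8, σ_3 = -57/4, σ_4 = 201/8.
On [6, 8], S(t) = 4 + 3·(t - 6) + 51/16·(t - 6)² - 55/32·(t - 6)³.
With (t - 6) = 4/3: S(22/3) = 259/27.

9.5926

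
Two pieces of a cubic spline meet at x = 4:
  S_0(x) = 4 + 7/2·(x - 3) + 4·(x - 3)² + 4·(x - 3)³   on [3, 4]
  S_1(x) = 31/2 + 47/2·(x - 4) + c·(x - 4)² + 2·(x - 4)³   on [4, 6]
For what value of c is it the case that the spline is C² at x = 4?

16

S_0''(x) = 8 + 24·(x - 3), so S_0''(4) = 32. On the right, S_1''(4) = 2c, so c = 16.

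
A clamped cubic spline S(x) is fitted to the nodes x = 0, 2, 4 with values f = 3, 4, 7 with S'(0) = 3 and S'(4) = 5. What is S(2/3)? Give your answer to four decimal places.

4.2222

Let m_i = S''(x_i). Step sizes h_i = 2, 2; slopes of the chords Δ_i = (y_(i+1) - y_i)/h_i = 1/2, 3/2.
  2·m_0 + 8·m_1 + 2·m_2 = 6(Δ_1 - Δ_0) = 6
Clamped end conditions give two more equations: 2h_0·m_0 + h_0·m_1 = 6(Δ_0 - S'(0)) = -15 and h_1·m_1 + 2h_1·m_2 = 6(S'(4) - Δ_1) = 21.
Hence m_0 = -4, m_1 = 1/2, m_2 = 5.
On [0, 2], S(x) = 3 + 3·x - 2·x² + 3/8·x³.
With x = 2/3: S(2/3) = 38/9.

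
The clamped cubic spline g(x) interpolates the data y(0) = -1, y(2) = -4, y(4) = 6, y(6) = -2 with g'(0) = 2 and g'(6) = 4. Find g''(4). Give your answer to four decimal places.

Write M_i for g''(x_i). With h_i = 2, 2, 2 and divided differences Δ_i = -3/2, 5, -4, the continuity of g' gives the tridiagonal system
  2·M_0 + 8·M_1 + 2·M_2 = 6(Δ_1 - Δ_0) = 39
  2·M_1 + 8·M_2 + 2·M_3 = 6(Δ_2 - Δ_1) = -54
Clamped end conditions give two more equations: 2h_0·M_0 + h_0·M_1 = 6(Δ_0 - g'(0)) = -21 and h_2·M_2 + 2h_2·M_3 = 6(g'(6) - Δ_2) = 48.
Solving: M_0 = -65/6, M_1 = 67/6, M_2 = -43/3, M_3 = 115/6.

-14.3333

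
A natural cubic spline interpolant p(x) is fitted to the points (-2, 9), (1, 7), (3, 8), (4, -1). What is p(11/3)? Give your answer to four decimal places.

With m_i denoting the second derivative at x_i, h_i = 3, 2, 1, and Δ_i = (y_(i+1) − y_i)/h_i = -2/3, 1/2, -9:
  3·m_0 + 10·m_1 + 2·m_2 = 6(Δ_1 - Δ_0) = 7
  2·m_1 + 6·m_2 + 1·m_3 = 6(Δ_2 - Δ_1) = -57
Natural end conditions: m_0 = m_3 = 0.
Forward elimination and back-substitution give m_0 = 0, m_1 = 39/14, m_2 = -73/7, m_3 = 0.
On [3, 4], p(x) = 8 - 116/21·(x - 3) - 73/14·(x - 3)² + 73/42·(x - 3)³.
With (x - 3) = 2/3: p(11/3) = 1426/567.

2.5150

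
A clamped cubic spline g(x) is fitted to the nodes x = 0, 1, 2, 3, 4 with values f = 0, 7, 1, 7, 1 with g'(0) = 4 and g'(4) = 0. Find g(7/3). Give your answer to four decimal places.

Put m_i = g'' at the i-th knot. Here h = (1, 1, 1, 1) and Δ = (7, -6, 6, -6), so the interior equations h_(i-1)·m_(i-1) + 2(h_(i-1)+h_i)·m_i + h_i·m_(i+1) = 6(Δ_i − Δ_(i-1)) read
  1·m_0 + 4·m_1 + 1·m_2 = 6(Δ_1 - Δ_0) = -78
  1·m_1 + 4·m_2 + 1·m_3 = 6(Δ_2 - Δ_1) = 72
  1·m_2 + 4·m_3 + 1·m_4 = 6(Δ_3 - Δ_2) = -72
Clamped end conditions give two more equations: 2h_0·m_0 + h_0·m_1 = 6(Δ_0 - g'(0)) = 18 and h_3·m_3 + 2h_3·m_4 = 6(g'(4) - Δ_3) = 36.
Solving the tridiagonal system: m_0 = 743/28, m_1 = -491/14, m_2 = 143/4, m_3 = -503/14, m_4 = 1007/28.
On [2, 3], g(x) = 1 + 1/14·(x - 2) + 143/8·(x - 2)² - 669/56·(x - 2)³.
With (x - 2) = 1/3: g(7/3) = 647/252.

2.5675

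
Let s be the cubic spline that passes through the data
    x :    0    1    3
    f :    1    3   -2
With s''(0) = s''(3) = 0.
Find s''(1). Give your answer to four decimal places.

-4.5000

Let σ_i = s''(x_i). Step sizes h_i = 1, 2; slopes of the chords Δ_i = (y_(i+1) - y_i)/h_i = 2, -5/2.
  1·σ_0 + 6·σ_1 + 2·σ_2 = 6(Δ_1 - Δ_0) = -27
Natural end conditions: σ_0 = σ_2 = 0.
Solving the tridiagonal system: σ_0 = 0, σ_1 = -9/2, σ_2 = 0.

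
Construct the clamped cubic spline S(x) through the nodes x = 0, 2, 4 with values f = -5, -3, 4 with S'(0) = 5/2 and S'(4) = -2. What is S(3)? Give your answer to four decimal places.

With M_i denoting the second derivative at x_i, h_i = 2, 2, and Δ_i = (y_(i+1) − y_i)/h_i = 1, 7/2:
  2·M_0 + 8·M_1 + 2·M_2 = 6(Δ_1 - Δ_0) = 15
Clamped end conditions give two more equations: 2h_0·M_0 + h_0·M_1 = 6(Δ_0 - S'(0)) = -9 and h_1·M_1 + 2h_1·M_2 = 6(S'(4) - Δ_1) = -33.
Hence M_0 = -21/4, M_1 = 6, M_2 = -45/4.
On [2, 4], S(x) = -3 + 13/4·(x - 2) + 3·(x - 2)² - 23/16·(x - 2)³.
With (x - 2) = 1: S(3) = 29/16.

1.8125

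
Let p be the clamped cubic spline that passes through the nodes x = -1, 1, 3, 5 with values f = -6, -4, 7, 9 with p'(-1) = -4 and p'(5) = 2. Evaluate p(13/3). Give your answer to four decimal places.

Write M_i for p''(x_i). With h_i = 2, 2, 2 and divided differences Δ_i = 1, 11/2, 1, the continuity of p' gives the tridiagonal system
  2·M_0 + 8·M_1 + 2·M_2 = 6(Δ_1 - Δ_0) = 27
  2·M_1 + 8·M_2 + 2·M_3 = 6(Δ_2 - Δ_1) = -27
Clamped end conditions give two more equations: 2h_0·M_0 + h_0·M_1 = 6(Δ_0 - p'(-1)) = 30 and h_2·M_2 + 2h_2·M_3 = 6(p'(5) - Δ_2) = 6.
Forward elimination and back-substitution give M_0 = 59/10, M_1 = 16/5, M_2 = -26/5, M_3 = 41/10.
On [3, 5], p(x) = 7 + 31/10·(x - 3) - 13/5·(x - 3)² + 31/40·(x - 3)³.
With (x - 3) = 4/3: p(13/3) = 1127/135.

8.3481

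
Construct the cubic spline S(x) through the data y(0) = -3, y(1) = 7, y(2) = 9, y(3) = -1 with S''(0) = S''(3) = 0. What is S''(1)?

With m_i denoting the second derivative at x_i, h_i = 1, 1, 1, and Δ_i = (y_(i+1) − y_i)/h_i = 10, 2, -10:
  1·m_0 + 4·m_1 + 1·m_2 = 6(Δ_1 - Δ_0) = -48
  1·m_1 + 4·m_2 + 1·m_3 = 6(Δ_2 - Δ_1) = -72
Natural end conditions: m_0 = m_3 = 0.
Solving: m_0 = 0, m_1 = -8, m_2 = -16, m_3 = 0.

-8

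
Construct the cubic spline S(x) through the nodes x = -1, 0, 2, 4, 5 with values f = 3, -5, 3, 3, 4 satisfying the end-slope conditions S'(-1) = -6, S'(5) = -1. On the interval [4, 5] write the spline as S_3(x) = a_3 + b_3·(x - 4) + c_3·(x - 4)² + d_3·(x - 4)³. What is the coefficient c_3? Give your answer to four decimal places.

2.6667

Write m_i for S''(x_i). With h_i = 1, 2, 2, 1 and divided differences Δ_i = -8, 4, 0, 1, the continuity of S' gives the tridiagonal system
  1·m_0 + 6·m_1 + 2·m_2 = 6(Δ_1 - Δ_0) = 72
  2·m_1 + 8·m_2 + 2·m_3 = 6(Δ_2 - Δ_1) = -24
  2·m_2 + 6·m_3 + 1·m_4 = 6(Δ_3 - Δ_2) = 6
Clamped end conditions give two more equations: 2h_0·m_0 + h_0·m_1 = 6(Δ_0 - S'(-1)) = -12 and h_3·m_3 + 2h_3·m_4 = 6(S'(5) - Δ_3) = -12.
Solving: m_0 = -44/3, m_1 = 52/3, m_2 = -26/3, m_3 = 16/3, m_4 = -26/3.
On [4, 5], with S_3(x) = a_3 + b_3·(x - 4) + c_3·(x - 4)² + d_3·(x - 4)³: c_3 = m_3/2 = 8/3, d_3 = (m_4 - m_3)/(6h_3) = -7/3, b_3 = Δ_3 - h_3(2m_3 + m_4)/6 = 2/3.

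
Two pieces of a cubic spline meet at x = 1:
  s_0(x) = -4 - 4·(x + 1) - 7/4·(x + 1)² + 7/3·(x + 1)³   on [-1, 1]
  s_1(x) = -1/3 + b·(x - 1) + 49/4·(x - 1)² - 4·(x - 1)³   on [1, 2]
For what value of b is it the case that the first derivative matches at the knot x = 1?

17

s_0'(x) = -4 - 7/2·(x + 1) + 7·(x + 1)², so s_0'(1) = 17. On the right, s_1'(1) = b, so b = 17.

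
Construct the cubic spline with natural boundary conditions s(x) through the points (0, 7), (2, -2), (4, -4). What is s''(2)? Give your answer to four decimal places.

2.6250

Write M_i for s''(x_i). With h_i = 2, 2 and divided differences Δ_i = -9/2, -1, the continuity of s' gives the tridiagonal system
  2·M_0 + 8·M_1 + 2·M_2 = 6(Δ_1 - Δ_0) = 21
Natural end conditions: M_0 = M_2 = 0.
Forward elimination and back-substitution give M_0 = 0, M_1 = 21/8, M_2 = 0.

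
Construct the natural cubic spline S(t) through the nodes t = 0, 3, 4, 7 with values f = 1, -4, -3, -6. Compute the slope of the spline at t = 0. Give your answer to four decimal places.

With σ_i denoting the second derivative at x_i, h_i = 3, 1, 3, and Δ_i = (y_(i+1) − y_i)/h_i = -5/3, 1, -1:
  3·σ_0 + 8·σ_1 + 1·σ_2 = 6(Δ_1 - Δ_0) = 16
  1·σ_1 + 8·σ_2 + 3·σ_3 = 6(Δ_2 - Δ_1) = -12
Natural end conditions: σ_0 = σ_3 = 0.
Solving: σ_0 = 0, σ_1 = 20/9, σ_2 = -16/9, σ_3 = 0.
On [0, 3], S'(t) = b_0 + 2c_0·t + 3d_0·t² with b_0 = Δ_0 - h_0(2σ_0 + σ_1)/6 = -25/9, c_0 = σ_0/2 = 0, d_0 = (σ_1 - σ_0)/(6h_0) = 10/81. So S'(0) = -25/9.

-2.7778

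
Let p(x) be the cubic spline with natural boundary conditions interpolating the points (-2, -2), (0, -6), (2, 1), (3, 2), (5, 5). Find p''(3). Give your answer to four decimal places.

1.2422

Put m_i = p'' at the i-th knot. Here h = (2, 2, 1, 2) and Δ = (-2, 7/2, 1, 3/2), so the interior equations h_(i-1)·m_(i-1) + 2(h_(i-1)+h_i)·m_i + h_i·m_(i+1) = 6(Δ_i − Δ_(i-1)) read
  2·m_0 + 8·m_1 + 2·m_2 = 6(Δ_1 - Δ_0) = 33
  2·m_1 + 6·m_2 + 1·m_3 = 6(Δ_2 - Δ_1) = -15
  1·m_2 + 6·m_3 + 2·m_4 = 6(Δ_3 - Δ_2) = 3
Natural end conditions: m_0 = m_4 = 0.
Hence m_0 = 0, m_1 = 1341/256, m_2 = -285/64, m_3 = 159/128, m_4 = 0.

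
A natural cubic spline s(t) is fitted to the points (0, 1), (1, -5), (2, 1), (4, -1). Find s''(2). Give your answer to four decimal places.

-10.4348

Put σ_i = s'' at the i-th knot. Here h = (1, 1, 2) and Δ = (-6, 6, -1), so the interior equations h_(i-1)·σ_(i-1) + 2(h_(i-1)+h_i)·σ_i + h_i·σ_(i+1) = 6(Δ_i − Δ_(i-1)) read
  1·σ_0 + 4·σ_1 + 1·σ_2 = 6(Δ_1 - Δ_0) = 72
  1·σ_1 + 6·σ_2 + 2·σ_3 = 6(Δ_2 - Δ_1) = -42
Natural end conditions: σ_0 = σ_3 = 0.
Solving: σ_0 = 0, σ_1 = 474/23, σ_2 = -240/23, σ_3 = 0.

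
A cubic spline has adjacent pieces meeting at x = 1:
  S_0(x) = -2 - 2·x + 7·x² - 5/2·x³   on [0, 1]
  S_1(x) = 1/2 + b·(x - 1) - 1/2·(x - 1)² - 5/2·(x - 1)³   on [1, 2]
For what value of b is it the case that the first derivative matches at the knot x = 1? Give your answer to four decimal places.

4.5000

S_0'(x) = -2 + 14·x - 15/2·x², so S_0'(1) = 9/2. On the right, S_1'(1) = b, so b = 9/2.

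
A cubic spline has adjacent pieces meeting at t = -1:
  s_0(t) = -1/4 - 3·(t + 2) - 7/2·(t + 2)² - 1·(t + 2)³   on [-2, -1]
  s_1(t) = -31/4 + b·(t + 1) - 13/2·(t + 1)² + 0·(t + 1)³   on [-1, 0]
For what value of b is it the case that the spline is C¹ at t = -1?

s_0'(t) = -3 - 7·(t + 2) - 3·(t + 2)², so s_0'(-1) = -13. On the right, s_1'(-1) = b, so b = -13.

-13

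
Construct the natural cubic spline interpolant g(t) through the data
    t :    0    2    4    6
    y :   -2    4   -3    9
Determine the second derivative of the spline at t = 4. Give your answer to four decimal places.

With M_i denoting the second derivative at x_i, h_i = 2, 2, 2, and Δ_i = (y_(i+1) − y_i)/h_i = 3, -7/2, 6:
  2·M_0 + 8·M_1 + 2·M_2 = 6(Δ_1 - Δ_0) = -39
  2·M_1 + 8·M_2 + 2·M_3 = 6(Δ_2 - Δ_1) = 57
Natural end conditions: M_0 = M_3 = 0.
Solving the tridiagonal system: M_0 = 0, M_1 = -71/10, M_2 = 89/10, M_3 = 0.

8.9000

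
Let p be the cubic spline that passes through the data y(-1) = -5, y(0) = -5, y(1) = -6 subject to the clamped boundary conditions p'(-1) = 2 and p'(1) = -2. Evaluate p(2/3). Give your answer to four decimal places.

-5.5000

Let m_i = p''(x_i). Step sizes h_i = 1, 1; slopes of the chords Δ_i = (y_(i+1) - y_i)/h_i = 0, -1.
  1·m_0 + 4·m_1 + 1·m_2 = 6(Δ_1 - Δ_0) = -6
Clamped end conditions give two more equations: 2h_0·m_0 + h_0·m_1 = 6(Δ_0 - p'(-1)) = -12 and h_1·m_1 + 2h_1·m_2 = 6(p'(1) - Δ_1) = -6.
Forward elimination and back-substitution give m_0 = -13/2, m_1 = 1, m_2 = -7/2.
On [0, 1], p(x) = -5 - 3/4·x + 1/2·x² - 3/4·x³.
With x = 2/3: p(2/3) = -11/2.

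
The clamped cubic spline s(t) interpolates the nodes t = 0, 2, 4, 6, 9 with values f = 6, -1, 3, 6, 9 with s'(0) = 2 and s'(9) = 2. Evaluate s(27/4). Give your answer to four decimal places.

With M_i denoting the second derivative at x_i, h_i = 2, 2, 2, 3, and Δ_i = (y_(i+1) − y_i)/h_i = -7/2, 2, 3/2, 1:
  2·M_0 + 8·M_1 + 2·M_2 = 6(Δ_1 - Δ_0) = 33
  2·M_1 + 8·M_2 + 2·M_3 = 6(Δ_2 - Δ_1) = -3
  2·M_2 + 10·M_3 + 3·M_4 = 6(Δ_3 - Δ_2) = -3
Clamped end conditions give two more equations: 2h_0·M_0 + h_0·M_1 = 6(Δ_0 - s'(0)) = -33 and h_3·M_3 + 2h_3·M_4 = 6(s'(9) - Δ_3) = 6.
Solving the tridiagonal system: M_0 = -557/46, M_1 = 355/46, M_2 = -52/23, M_3 = -4/23, M_4 = 25/23.
On [6, 9], s(t) = 6 + 29/46·(t - 6) - 2/23·(t - 6)² + 29/414·(t - 6)³.
With (t - 6) = 3/4: s(27/4) = 18999/2944.

6.4535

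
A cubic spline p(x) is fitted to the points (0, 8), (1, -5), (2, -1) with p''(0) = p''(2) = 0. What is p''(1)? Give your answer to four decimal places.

With M_i denoting the second derivative at x_i, h_i = 1, 1, and Δ_i = (y_(i+1) − y_i)/h_i = -13, 4:
  1·M_0 + 4·M_1 + 1·M_2 = 6(Δ_1 - Δ_0) = 102
Natural end conditions: M_0 = M_2 = 0.
Solving the tridiagonal system: M_0 = 0, M_1 = 51/2, M_2 = 0.

25.5000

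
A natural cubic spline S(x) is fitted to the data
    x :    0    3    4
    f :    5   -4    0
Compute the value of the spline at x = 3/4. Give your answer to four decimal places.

With σ_i denoting the second derivative at x_i, h_i = 3, 1, and Δ_i = (y_(i+1) − y_i)/h_i = -3, 4:
  3·σ_0 + 8·σ_1 + 1·σ_2 = 6(Δ_1 - Δ_0) = 42
Natural end conditions: σ_0 = σ_2 = 0.
Hence σ_0 = 0, σ_1 = 21/4, σ_2 = 0.
On [0, 3], S(x) = 5 - 45/8·x + 0·x² + 7/24·x³.
With x = 3/4: S(3/4) = 463/512.

0.9043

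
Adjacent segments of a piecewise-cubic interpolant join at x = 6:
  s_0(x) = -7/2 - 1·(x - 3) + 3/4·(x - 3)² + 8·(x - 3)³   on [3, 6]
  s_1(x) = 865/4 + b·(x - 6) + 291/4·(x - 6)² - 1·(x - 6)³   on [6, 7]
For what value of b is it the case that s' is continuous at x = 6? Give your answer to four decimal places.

s_0'(x) = -1 + 3/2·(x - 3) + 24·(x - 3)², so s_0'(6) = 439/2. On the right, s_1'(6) = b, so b = 439/2.

219.5000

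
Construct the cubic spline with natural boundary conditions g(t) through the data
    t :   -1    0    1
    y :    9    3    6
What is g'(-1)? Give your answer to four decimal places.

Write M_i for g''(x_i). With h_i = 1, 1 and divided differences Δ_i = -6, 3, the continuity of g' gives the tridiagonal system
  1·M_0 + 4·M_1 + 1·M_2 = 6(Δ_1 - Δ_0) = 54
Natural end conditions: M_0 = M_2 = 0.
Solving the tridiagonal system: M_0 = 0, M_1 = 27/2, M_2 = 0.
On [-1, 0], g'(t) = b_0 + 2c_0·(t + 1) + 3d_0·(t + 1)² with b_0 = Δ_0 - h_0(2M_0 + M_1)/6 = -33/4, c_0 = M_0/2 = 0, d_0 = (M_1 - M_0)/(6h_0) = 9/4. So g'(-1) = -33/4.

-8.2500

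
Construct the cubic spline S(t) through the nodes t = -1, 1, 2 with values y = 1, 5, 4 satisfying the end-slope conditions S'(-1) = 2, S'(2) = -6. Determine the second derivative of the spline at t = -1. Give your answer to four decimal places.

With m_i denoting the second derivative at x_i, h_i = 2, 1, and Δ_i = (y_(i+1) − y_i)/h_i = 2, -1:
  2·m_0 + 6·m_1 + 1·m_2 = 6(Δ_1 - Δ_0) = -18
Clamped end conditions give two more equations: 2h_0·m_0 + h_0·m_1 = 6(Δ_0 - S'(-1)) = 0 and h_1·m_1 + 2h_1·m_2 = 6(S'(2) - Δ_1) = -30.
Solving: m_0 = 1/3, m_1 = -2/3, m_2 = -44/3.

0.3333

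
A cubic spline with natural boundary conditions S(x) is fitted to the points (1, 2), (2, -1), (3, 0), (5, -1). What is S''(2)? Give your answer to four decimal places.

6.6522

Write m_i for S''(x_i). With h_i = 1, 1, 2 and divided differences Δ_i = -3, 1, -1/2, the continuity of S' gives the tridiagonal system
  1·m_0 + 4·m_1 + 1·m_2 = 6(Δ_1 - Δ_0) = 24
  1·m_1 + 6·m_2 + 2·m_3 = 6(Δ_2 - Δ_1) = -9
Natural end conditions: m_0 = m_3 = 0.
Solving: m_0 = 0, m_1 = 153/23, m_2 = -60/23, m_3 = 0.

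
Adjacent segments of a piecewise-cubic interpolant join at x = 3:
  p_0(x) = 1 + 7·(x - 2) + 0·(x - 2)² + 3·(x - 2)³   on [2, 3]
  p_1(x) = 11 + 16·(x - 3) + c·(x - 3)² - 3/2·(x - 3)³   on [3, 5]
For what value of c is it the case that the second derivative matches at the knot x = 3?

9

p_0''(x) = 0 + 18·(x - 2), so p_0''(3) = 18. On the right, p_1''(3) = 2c, so c = 9.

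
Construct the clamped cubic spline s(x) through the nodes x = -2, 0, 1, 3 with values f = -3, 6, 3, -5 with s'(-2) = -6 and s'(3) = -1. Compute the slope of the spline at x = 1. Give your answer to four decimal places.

Let M_i = s''(x_i). Step sizes h_i = 2, 1, 2; slopes of the chords Δ_i = (y_(i+1) - y_i)/h_i = 9/2, -3, -4.
  2·M_0 + 6·M_1 + 1·M_2 = 6(Δ_1 - Δ_0) = -45
  1·M_1 + 6·M_2 + 2·M_3 = 6(Δ_2 - Δ_1) = -6
Clamped end conditions give two more equations: 2h_0·M_0 + h_0·M_1 = 6(Δ_0 - s'(-2)) = 63 and h_2·M_2 + 2h_2·M_3 = 6(s'(3) - Δ_2) = 18.
Solving: M_0 = 749/32, M_1 = -245/16, M_2 = 1/16, M_3 = 143/32.
On [1, 3], s'(x) = b_2 + 2c_2·(x - 1) + 3d_2·(x - 1)² with b_2 = Δ_2 - h_2(2M_2 + M_3)/6 = -177/32, c_2 = M_2/2 = 1/32, d_2 = (M_3 - M_2)/(6h_2) = 47/128. So s'(1) = -177/32.

-5.5313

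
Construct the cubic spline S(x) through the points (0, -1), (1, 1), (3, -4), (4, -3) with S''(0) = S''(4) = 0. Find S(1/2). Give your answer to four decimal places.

Write σ_i for S''(x_i). With h_i = 1, 2, 1 and divided differences Δ_i = 2, -5/2, 1, the continuity of S' gives the tridiagonal system
  1·σ_0 + 6·σ_1 + 2·σ_2 = 6(Δ_1 - Δ_0) = -27
  2·σ_1 + 6·σ_2 + 1·σ_3 = 6(Δ_2 - Δ_1) = 21
Natural end conditions: σ_0 = σ_3 = 0.
Solving the tridiagonal system: σ_0 = 0, σ_1 = -51/8, σ_2 = 45/8, σ_3 = 0.
On [0, 1], S(x) = -1 + 49/16·x + 0·x² - 17/16·x³.
With x = 1/2: S(1/2) = 51/128.

0.3984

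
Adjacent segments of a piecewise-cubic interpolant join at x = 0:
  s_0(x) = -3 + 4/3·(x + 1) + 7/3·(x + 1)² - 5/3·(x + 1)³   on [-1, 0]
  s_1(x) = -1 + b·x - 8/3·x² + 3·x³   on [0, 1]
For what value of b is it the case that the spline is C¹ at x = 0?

s_0'(x) = 4/3 + 14/3·(x + 1) - 5·(x + 1)², so s_0'(0) = 1. On the right, s_1'(0) = b, so b = 1.

1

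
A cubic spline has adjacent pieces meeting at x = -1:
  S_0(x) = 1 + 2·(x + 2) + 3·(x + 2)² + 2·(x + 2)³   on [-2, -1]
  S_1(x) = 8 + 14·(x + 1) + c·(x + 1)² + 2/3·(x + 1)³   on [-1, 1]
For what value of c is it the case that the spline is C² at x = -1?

9

S_0''(x) = 6 + 12·(x + 2), so S_0''(-1) = 18. On the right, S_1''(-1) = 2c, so c = 9.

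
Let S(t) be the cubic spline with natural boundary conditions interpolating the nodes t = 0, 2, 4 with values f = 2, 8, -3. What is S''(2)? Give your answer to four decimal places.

Put M_i = S'' at the i-th knot. Here h = (2, 2) and Δ = (3, -11/2), so the interior equations h_(i-1)·M_(i-1) + 2(h_(i-1)+h_i)·M_i + h_i·M_(i+1) = 6(Δ_i − Δ_(i-1)) read
  2·M_0 + 8·M_1 + 2·M_2 = 6(Δ_1 - Δ_0) = -51
Natural end conditions: M_0 = M_2 = 0.
Forward elimination and back-substitution give M_0 = 0, M_1 = -51/8, M_2 = 0.

-6.3750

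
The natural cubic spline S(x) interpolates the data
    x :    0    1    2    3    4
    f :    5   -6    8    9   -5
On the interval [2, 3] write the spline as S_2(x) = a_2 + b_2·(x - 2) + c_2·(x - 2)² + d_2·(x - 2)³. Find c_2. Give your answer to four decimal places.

-13.2857

Write M_i for S''(x_i). With h_i = 1, 1, 1, 1 and divided differences Δ_i = -11, 14, 1, -14, the continuity of S' gives the tridiagonal system
  1·M_0 + 4·M_1 + 1·M_2 = 6(Δ_1 - Δ_0) = 150
  1·M_1 + 4·M_2 + 1·M_3 = 6(Δ_2 - Δ_1) = -78
  1·M_2 + 4·M_3 + 1·M_4 = 6(Δ_3 - Δ_2) = -90
Natural end conditions: M_0 = M_4 = 0.
Forward elimination and back-substitution give M_0 = 0, M_1 = 309/7, M_2 = -186/7, M_3 = -111/7, M_4 = 0.
On [2, 3], with S_2(x) = a_2 + b_2·(x - 2) + c_2·(x - 2)² + d_2·(x - 2)³: c_2 = M_2/2 = -93/7, d_2 = (M_3 - M_2)/(6h_2) = 25/14, b_2 = Δ_2 - h_2(2M_2 + M_3)/6 = 25/2.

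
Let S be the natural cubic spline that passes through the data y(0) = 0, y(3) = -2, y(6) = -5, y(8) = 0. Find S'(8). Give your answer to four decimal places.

Let m_i = S''(x_i). Step sizes h_i = 3, 3, 2; slopes of the chords Δ_i = (y_(i+1) - y_i)/h_i = -2/3, -1, 5/2.
  3·m_0 + 12·m_1 + 3·m_2 = 6(Δ_1 - Δ_0) = -2
  3·m_1 + 10·m_2 + 2·m_3 = 6(Δ_2 - Δ_1) = 21
Natural end conditions: m_0 = m_3 = 0.
Hence m_0 = 0, m_1 = -83/111, m_2 = 86/37, m_3 = 0.
On [6, 8], S'(x) = b_2 + 2c_2·(x - 6) + 3d_2·(x - 6)² with b_2 = Δ_2 - h_2(2m_2 + m_3)/6 = 211/222, c_2 = m_2/2 = 43/37, d_2 = (m_3 - m_2)/(6h_2) = -43/222. So S'(8) = 727/222.

3.2748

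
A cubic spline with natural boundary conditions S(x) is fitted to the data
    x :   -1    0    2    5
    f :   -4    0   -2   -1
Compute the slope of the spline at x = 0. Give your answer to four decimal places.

2.1190

With M_i denoting the second derivative at x_i, h_i = 1, 2, 3, and Δ_i = (y_(i+1) − y_i)/h_i = 4, -1, 1/3:
  1·M_0 + 6·M_1 + 2·M_2 = 6(Δ_1 - Δ_0) = -30
  2·M_1 + 10·M_2 + 3·M_3 = 6(Δ_2 - Δ_1) = 8
Natural end conditions: M_0 = M_3 = 0.
Forward elimination and back-substitution give M_0 = 0, M_1 = -79/14, M_2 = 27/14, M_3 = 0.
On [0, 2], S'(x) = b_1 + 2c_1·x + 3d_1·x² with b_1 = Δ_1 - h_1(2M_1 + M_2)/6 = 89/42, c_1 = M_1/2 = -79/28, d_1 = (M_2 - M_1)/(6h_1) = 53/84. So S'(0) = 89/42.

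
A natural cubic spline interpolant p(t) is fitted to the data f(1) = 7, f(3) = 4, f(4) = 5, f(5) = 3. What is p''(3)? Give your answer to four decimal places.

Put σ_i = p'' at the i-th knot. Here h = (2, 1, 1) and Δ = (-3/2, 1, -2), so the interior equations h_(i-1)·σ_(i-1) + 2(h_(i-1)+h_i)·σ_i + h_i·σ_(i+1) = 6(Δ_i − Δ_(i-1)) read
  2·σ_0 + 6·σ_1 + 1·σ_2 = 6(Δ_1 - Δ_0) = 15
  1·σ_1 + 4·σ_2 + 1·σ_3 = 6(Δ_2 - Δ_1) = -18
Natural end conditions: σ_0 = σ_3 = 0.
Solving the tridiagonal system: σ_0 = 0, σ_1 = 78/23, σ_2 = -123/23, σ_3 = 0.

3.3913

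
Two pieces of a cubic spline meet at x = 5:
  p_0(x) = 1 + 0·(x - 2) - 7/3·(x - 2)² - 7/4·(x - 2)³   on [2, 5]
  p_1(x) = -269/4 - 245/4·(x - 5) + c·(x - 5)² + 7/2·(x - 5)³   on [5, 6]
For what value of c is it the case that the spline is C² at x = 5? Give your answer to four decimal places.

p_0''(x) = -14/3 - 21/2·(x - 2), so p_0''(5) = -217/6. On the right, p_1''(5) = 2c, so c = -217/12.

-18.0833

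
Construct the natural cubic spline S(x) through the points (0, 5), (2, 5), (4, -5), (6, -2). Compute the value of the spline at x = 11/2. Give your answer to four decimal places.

-3.7188

With m_i denoting the second derivative at x_i, h_i = 2, 2, 2, and Δ_i = (y_(i+1) − y_i)/h_i = 0, -5, 3/2:
  2·m_0 + 8·m_1 + 2·m_2 = 6(Δ_1 - Δ_0) = -30
  2·m_1 + 8·m_2 + 2·m_3 = 6(Δ_2 - Δ_1) = 39
Natural end conditions: m_0 = m_3 = 0.
Forward elimination and back-substitution give m_0 = 0, m_1 = -53/10, m_2 = 31/5, m_3 = 0.
On [4, 6], S(x) = -5 - 79/30·(x - 4) + 31/10·(x - 4)² - 31/60·(x - 4)³.
With (x - 4) = 3/2: S(11/2) = -119/32.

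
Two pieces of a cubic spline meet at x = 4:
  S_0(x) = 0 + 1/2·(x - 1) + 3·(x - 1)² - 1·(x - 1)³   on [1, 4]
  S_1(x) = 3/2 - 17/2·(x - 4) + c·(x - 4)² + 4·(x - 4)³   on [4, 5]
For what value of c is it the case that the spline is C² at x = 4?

-6

S_0''(x) = 6 - 6·(x - 1), so S_0''(4) = -12. On the right, S_1''(4) = 2c, so c = -6.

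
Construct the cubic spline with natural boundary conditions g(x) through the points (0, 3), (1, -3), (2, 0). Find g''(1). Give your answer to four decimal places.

13.5000

Let m_i = g''(x_i). Step sizes h_i = 1, 1; slopes of the chords Δ_i = (y_(i+1) - y_i)/h_i = -6, 3.
  1·m_0 + 4·m_1 + 1·m_2 = 6(Δ_1 - Δ_0) = 54
Natural end conditions: m_0 = m_2 = 0.
Forward elimination and back-substitution give m_0 = 0, m_1 = 27/2, m_2 = 0.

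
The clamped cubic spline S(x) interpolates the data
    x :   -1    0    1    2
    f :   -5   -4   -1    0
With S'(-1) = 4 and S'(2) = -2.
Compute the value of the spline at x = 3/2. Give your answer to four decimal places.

Write M_i for S''(x_i). With h_i = 1, 1, 1 and divided differences Δ_i = 1, 3, 1, the continuity of S' gives the tridiagonal system
  1·M_0 + 4·M_1 + 1·M_2 = 6(Δ_1 - Δ_0) = 12
  1·M_1 + 4·M_2 + 1·M_3 = 6(Δ_2 - Δ_1) = -12
Clamped end conditions give two more equations: 2h_0·M_0 + h_0·M_1 = 6(Δ_0 - S'(-1)) = -18 and h_2·M_2 + 2h_2·M_3 = 6(S'(2) - Δ_2) = -18.
Solving the tridiagonal system: M_0 = -62/5, M_1 = 34/5, M_2 = -14/5, M_3 = -38/5.
On [1, 2], S(x) = -1 + 16/5·(x - 1) - 7/5·(x - 1)² - 4/5·(x - 1)³.
With (x - 1) = 1/2: S(3/2) = 3/20.

0.1500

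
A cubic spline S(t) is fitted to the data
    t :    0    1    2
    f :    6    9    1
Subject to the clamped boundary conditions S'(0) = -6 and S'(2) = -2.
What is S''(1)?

Write M_i for S''(x_i). With h_i = 1, 1 and divided differences Δ_i = 3, -8, the continuity of S' gives the tridiagonal system
  1·M_0 + 4·M_1 + 1·M_2 = 6(Δ_1 - Δ_0) = -66
Clamped end conditions give two more equations: 2h_0·M_0 + h_0·M_1 = 6(Δ_0 - S'(0)) = 54 and h_1·M_1 + 2h_1·M_2 = 6(S'(2) - Δ_1) = 36.
Forward elimination and back-substitution give M_0 = 91/2, M_1 = -37, M_2 = 73/2.

-37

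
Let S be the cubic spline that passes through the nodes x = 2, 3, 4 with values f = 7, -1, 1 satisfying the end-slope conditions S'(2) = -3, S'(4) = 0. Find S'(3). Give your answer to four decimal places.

Let m_i = S''(x_i). Step sizes h_i = 1, 1; slopes of the chords Δ_i = (y_(i+1) - y_i)/h_i = -8, 2.
  1·m_0 + 4·m_1 + 1·m_2 = 6(Δ_1 - Δ_0) = 60
Clamped end conditions give two more equations: 2h_0·m_0 + h_0·m_1 = 6(Δ_0 - S'(2)) = -30 and h_1·m_1 + 2h_1·m_2 = 6(S'(4) - Δ_1) = -12.
Solving: m_0 = -57/2, m_1 = 27, m_2 = -39/2.
On [3, 4], S'(x) = b_1 + 2c_1·(x - 3) + 3d_1·(x - 3)² with b_1 = Δ_1 - h_1(2m_1 + m_2)/6 = -15/4, c_1 = m_1/2 = 27/2, d_1 = (m_2 - m_1)/(6h_1) = -31/4. So S'(3) = -15/4.

-3.7500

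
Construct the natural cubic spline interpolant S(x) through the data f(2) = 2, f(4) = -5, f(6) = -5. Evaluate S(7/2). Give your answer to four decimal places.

-3.8242

With M_i denoting the second derivative at x_i, h_i = 2, 2, and Δ_i = (y_(i+1) − y_i)/h_i = -7/2, 0:
  2·M_0 + 8·M_1 + 2·M_2 = 6(Δ_1 - Δ_0) = 21
Natural end conditions: M_0 = M_2 = 0.
Forward elimination and back-substitution give M_0 = 0, M_1 = 21/8, M_2 = 0.
On [2, 4], S(x) = 2 - 35/8·(x - 2) + 0·(x - 2)² + 7/32·(x - 2)³.
With (x - 2) = 3/2: S(7/2) = -979/256.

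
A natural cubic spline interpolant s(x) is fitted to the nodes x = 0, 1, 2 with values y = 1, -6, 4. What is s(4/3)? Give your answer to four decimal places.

Write σ_i for s''(x_i). With h_i = 1, 1 and divided differences Δ_i = -7, 10, the continuity of s' gives the tridiagonal system
  1·σ_0 + 4·σ_1 + 1·σ_2 = 6(Δ_1 - Δ_0) = 102
Natural end conditions: σ_0 = σ_2 = 0.
Solving the tridiagonal system: σ_0 = 0, σ_1 = 51/2, σ_2 = 0.
On [1, 2], s(x) = -6 + 3/2·(x - 1) + 51/4·(x - 1)² - 17/4·(x - 1)³.
With (x - 1) = 1/3: s(4/3) = -229/54.

-4.2407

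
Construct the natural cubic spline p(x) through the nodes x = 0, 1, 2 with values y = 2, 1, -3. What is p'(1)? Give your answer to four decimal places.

Put σ_i = p'' at the i-th knot. Here h = (1, 1) and Δ = (-1, -4), so the interior equations h_(i-1)·σ_(i-1) + 2(h_(i-1)+h_i)·σ_i + h_i·σ_(i+1) = 6(Δ_i − Δ_(i-1)) read
  1·σ_0 + 4·σ_1 + 1·σ_2 = 6(Δ_1 - Δ_0) = -18
Natural end conditions: σ_0 = σ_2 = 0.
Forward elimination and back-substitution give σ_0 = 0, σ_1 = -9/2, σ_2 = 0.
On [1, 2], p'(x) = b_1 + 2c_1·(x - 1) + 3d_1·(x - 1)² with b_1 = Δ_1 - h_1(2σ_1 + σ_2)/6 = -5/2, c_1 = σ_1/2 = -9/4, d_1 = (σ_2 - σ_1)/(6h_1) = 3/4. So p'(1) = -5/2.

-2.5000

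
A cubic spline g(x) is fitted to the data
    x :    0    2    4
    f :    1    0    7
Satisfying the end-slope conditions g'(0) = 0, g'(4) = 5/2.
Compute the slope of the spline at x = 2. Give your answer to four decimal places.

With m_i denoting the second derivative at x_i, h_i = 2, 2, and Δ_i = (y_(i+1) − y_i)/h_i = -1/2, 7/2:
  2·m_0 + 8·m_1 + 2·m_2 = 6(Δ_1 - Δ_0) = 24
Clamped end conditions give two more equations: 2h_0·m_0 + h_0·m_1 = 6(Δ_0 - g'(0)) = -3 and h_1·m_1 + 2h_1·m_2 = 6(g'(4) - Δ_1) = -6.
Forward elimination and back-substitution give m_0 = -25/8, m_1 = 19/4, m_2 = -31/8.
On [2, 4], g'(x) = b_1 + 2c_1·(x - 2) + 3d_1·(x - 2)² with b_1 = Δ_1 - h_1(2m_1 + m_2)/6 = 13/8, c_1 = m_1/2 = 19/8, d_1 = (m_2 - m_1)/(6h_1) = -23/32. So g'(2) = 13/8.

1.6250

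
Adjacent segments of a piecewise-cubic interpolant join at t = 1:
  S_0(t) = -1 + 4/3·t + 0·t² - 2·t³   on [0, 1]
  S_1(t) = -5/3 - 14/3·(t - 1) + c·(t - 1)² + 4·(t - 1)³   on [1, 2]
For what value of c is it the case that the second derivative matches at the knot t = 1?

S_0''(t) = 0 - 12·t, so S_0''(1) = -12. On the right, S_1''(1) = 2c, so c = -6.

-6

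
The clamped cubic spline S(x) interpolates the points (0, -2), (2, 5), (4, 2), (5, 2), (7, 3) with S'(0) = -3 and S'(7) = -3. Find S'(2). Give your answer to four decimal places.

With M_i denoting the second derivative at x_i, h_i = 2, 2, 1, 2, and Δ_i = (y_(i+1) − y_i)/h_i = 7/2, -3/2, 0, 1/2:
  2·M_0 + 8·M_1 + 2·M_2 = 6(Δ_1 - Δ_0) = -30
  2·M_1 + 6·M_2 + 1·M_3 = 6(Δ_2 - Δ_1) = 9
  1·M_2 + 6·M_3 + 2·M_4 = 6(Δ_3 - Δ_2) = 3
Clamped end conditions give two more equations: 2h_0·M_0 + h_0·M_1 = 6(Δ_0 - S'(0)) = 39 and h_3·M_3 + 2h_3·M_4 = 6(S'(7) - Δ_3) = -21.
Solving the tridiagonal system: M_0 = 1689/122, M_1 = -999/122, M_2 = 477/122, M_3 = 117/61, M_4 = -1515/244.
On [2, 4], S'(x) = b_1 + 2c_1·(x - 2) + 3d_1·(x - 2)² with b_1 = Δ_1 - h_1(2M_1 + M_2)/6 = 162/61, c_1 = M_1/2 = -999/244, d_1 = (M_2 - M_1)/(6h_1) = 123/122. So S'(2) = 162/61.

2.6557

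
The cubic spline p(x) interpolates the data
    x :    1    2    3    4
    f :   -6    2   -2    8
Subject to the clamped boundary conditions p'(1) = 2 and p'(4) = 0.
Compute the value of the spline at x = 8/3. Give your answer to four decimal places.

Let M_i = p''(x_i). Step sizes h_i = 1, 1, 1; slopes of the chords Δ_i = (y_(i+1) - y_i)/h_i = 8, -4, 10.
  1·M_0 + 4·M_1 + 1·M_2 = 6(Δ_1 - Δ_0) = -72
  1·M_1 + 4·M_2 + 1·M_3 = 6(Δ_2 - Δ_1) = 84
Clamped end conditions give two more equations: 2h_0·M_0 + h_0·M_1 = 6(Δ_0 - p'(1)) = 36 and h_2·M_2 + 2h_2·M_3 = 6(p'(4) - Δ_2) = -60.
Forward elimination and back-substitution give M_0 = 556/15, M_1 = -572/15, M_2 = 652/15, M_3 = -776/15.
On [2, 3], p(x) = 2 + 22/15·(x - 2) - 286/15·(x - 2)² + 68/5·(x - 2)³.
With (x - 2) = 2/3: p(8/3) = -22/15.

-1.4667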